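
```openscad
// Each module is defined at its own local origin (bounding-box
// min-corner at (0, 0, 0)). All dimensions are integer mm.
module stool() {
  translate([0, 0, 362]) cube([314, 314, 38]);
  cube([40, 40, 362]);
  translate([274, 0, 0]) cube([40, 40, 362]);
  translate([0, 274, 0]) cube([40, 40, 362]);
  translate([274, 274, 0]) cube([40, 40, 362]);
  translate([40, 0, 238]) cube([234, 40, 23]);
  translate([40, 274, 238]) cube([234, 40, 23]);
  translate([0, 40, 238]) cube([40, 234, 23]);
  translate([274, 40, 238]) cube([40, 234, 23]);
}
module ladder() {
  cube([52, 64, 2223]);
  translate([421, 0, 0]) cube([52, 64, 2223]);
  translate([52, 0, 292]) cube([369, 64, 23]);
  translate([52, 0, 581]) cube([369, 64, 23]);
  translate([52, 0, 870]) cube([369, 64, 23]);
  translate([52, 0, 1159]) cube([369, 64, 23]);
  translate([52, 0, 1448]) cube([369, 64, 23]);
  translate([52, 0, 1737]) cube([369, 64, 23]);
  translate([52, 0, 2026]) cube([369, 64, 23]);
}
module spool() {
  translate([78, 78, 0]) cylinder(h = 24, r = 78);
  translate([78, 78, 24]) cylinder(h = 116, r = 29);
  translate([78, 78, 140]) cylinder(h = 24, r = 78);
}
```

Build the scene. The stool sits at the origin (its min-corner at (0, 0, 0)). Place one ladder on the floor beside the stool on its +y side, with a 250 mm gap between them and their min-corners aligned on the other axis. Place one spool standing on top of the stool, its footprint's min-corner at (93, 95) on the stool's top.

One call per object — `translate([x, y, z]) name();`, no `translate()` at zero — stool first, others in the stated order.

stool();
translate([0, 564, 0]) ladder();
translate([93, 95, 400]) spool();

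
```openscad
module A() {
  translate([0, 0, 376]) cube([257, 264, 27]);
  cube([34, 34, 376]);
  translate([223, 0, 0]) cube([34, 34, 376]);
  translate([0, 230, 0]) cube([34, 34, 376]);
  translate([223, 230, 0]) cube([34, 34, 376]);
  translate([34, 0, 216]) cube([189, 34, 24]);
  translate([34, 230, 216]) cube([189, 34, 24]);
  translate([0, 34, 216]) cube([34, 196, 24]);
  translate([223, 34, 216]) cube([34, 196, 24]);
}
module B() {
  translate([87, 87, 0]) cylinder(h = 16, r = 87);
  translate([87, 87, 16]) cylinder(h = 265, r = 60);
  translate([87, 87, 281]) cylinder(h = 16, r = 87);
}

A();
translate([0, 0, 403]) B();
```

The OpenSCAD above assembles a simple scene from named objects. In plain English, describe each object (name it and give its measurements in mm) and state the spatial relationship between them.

A is a simple wooden stool: a rectangular seat 257 mm (x) by 264 mm (y), 27 mm thick, top face at z = 403 mm, on four square legs, each 34×34 mm in cross-section. The legs rest on z = 0, each flush with a corner of the seat. Four stretchers, 34 mm wide and 24 mm tall, connect adjacent legs with their undersides at z = 216 mm, each running between the inner faces of the legs it joins and aligned with the legs' outer faces on the other axis.

B is a spool: two coaxial disc flanges of radius 87 mm and thickness 16 mm, joined by a core cylinder of radius 60 mm and height 265 mm. The lower flange rests on z = 0 and the three cylinders share a vertical axis.

The spool is on top of the stool.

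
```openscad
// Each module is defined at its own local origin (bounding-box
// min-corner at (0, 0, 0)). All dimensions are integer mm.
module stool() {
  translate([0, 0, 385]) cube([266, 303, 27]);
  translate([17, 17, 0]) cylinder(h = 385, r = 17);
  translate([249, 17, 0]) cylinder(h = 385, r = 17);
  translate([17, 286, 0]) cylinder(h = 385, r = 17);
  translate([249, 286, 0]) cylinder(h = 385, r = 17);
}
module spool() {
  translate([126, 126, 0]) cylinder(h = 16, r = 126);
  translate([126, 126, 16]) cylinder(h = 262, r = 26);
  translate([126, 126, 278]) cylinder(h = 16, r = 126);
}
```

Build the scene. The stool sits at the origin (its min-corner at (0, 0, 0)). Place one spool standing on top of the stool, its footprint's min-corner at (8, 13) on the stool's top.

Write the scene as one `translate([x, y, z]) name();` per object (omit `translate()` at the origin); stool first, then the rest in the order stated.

stool();
translate([8, 13, 412]) spool();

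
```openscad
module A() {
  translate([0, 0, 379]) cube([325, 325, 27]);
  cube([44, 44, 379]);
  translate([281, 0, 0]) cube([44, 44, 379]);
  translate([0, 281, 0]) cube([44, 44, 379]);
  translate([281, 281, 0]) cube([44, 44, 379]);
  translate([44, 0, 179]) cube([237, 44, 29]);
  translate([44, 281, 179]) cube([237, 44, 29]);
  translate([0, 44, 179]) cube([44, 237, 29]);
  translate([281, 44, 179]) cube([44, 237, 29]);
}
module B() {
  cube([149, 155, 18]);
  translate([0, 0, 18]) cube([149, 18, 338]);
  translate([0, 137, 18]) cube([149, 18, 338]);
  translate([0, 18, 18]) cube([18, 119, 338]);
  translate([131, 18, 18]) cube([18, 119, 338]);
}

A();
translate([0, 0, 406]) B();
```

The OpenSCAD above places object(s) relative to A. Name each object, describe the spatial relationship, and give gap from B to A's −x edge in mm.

A is a stool. B is an open box. The open box is on top of the stool. The gap from the open box to the stool's −x edge is 0 mm.

The open box's min-x is at 0; the stool's min-x is 0; gap = 0 mm.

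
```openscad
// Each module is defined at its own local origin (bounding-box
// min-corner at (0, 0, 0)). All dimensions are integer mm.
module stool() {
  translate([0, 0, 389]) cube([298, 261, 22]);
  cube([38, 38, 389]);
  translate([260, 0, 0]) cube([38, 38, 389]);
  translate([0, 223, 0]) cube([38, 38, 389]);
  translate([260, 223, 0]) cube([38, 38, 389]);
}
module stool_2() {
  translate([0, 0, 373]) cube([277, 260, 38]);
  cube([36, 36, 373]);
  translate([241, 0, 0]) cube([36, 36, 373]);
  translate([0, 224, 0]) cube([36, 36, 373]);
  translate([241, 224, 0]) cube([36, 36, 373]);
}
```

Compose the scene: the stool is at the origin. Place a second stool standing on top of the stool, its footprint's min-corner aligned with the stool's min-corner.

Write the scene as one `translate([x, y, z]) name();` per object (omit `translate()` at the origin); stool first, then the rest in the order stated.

stool();
translate([0, 0, 411]) stool_2();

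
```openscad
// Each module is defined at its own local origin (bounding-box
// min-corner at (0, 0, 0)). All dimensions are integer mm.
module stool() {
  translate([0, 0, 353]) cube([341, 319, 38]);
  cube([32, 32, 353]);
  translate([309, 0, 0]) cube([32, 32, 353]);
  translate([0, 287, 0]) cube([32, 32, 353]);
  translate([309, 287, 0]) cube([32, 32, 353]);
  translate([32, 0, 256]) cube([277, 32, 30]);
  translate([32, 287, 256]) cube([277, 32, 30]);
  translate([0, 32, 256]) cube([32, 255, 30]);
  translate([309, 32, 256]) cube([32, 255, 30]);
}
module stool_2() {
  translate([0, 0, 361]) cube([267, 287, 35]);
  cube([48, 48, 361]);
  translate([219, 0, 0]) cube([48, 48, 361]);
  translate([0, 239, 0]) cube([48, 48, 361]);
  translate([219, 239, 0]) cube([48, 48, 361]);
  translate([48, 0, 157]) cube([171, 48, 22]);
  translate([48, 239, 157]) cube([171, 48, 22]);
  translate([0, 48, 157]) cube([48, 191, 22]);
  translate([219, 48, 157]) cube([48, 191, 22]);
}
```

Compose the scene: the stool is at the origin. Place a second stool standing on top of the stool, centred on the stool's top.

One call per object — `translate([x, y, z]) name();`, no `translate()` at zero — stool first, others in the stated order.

stool();
translate([37, 16, 391]) stool_2();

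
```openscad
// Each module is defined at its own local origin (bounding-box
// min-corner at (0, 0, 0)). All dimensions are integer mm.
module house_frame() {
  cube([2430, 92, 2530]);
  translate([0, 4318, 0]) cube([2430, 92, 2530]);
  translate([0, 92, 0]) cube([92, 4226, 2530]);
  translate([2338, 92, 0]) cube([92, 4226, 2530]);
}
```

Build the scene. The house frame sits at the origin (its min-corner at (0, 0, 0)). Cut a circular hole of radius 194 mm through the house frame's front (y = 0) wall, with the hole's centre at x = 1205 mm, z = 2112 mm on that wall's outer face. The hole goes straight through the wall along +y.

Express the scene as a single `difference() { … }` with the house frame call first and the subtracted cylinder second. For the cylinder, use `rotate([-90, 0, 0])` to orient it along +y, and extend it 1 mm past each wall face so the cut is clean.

difference() {
  house_frame();
  translate([1205, -1, 2112]) rotate([-90, 0, 0]) cylinder(h = 94, r = 194);
}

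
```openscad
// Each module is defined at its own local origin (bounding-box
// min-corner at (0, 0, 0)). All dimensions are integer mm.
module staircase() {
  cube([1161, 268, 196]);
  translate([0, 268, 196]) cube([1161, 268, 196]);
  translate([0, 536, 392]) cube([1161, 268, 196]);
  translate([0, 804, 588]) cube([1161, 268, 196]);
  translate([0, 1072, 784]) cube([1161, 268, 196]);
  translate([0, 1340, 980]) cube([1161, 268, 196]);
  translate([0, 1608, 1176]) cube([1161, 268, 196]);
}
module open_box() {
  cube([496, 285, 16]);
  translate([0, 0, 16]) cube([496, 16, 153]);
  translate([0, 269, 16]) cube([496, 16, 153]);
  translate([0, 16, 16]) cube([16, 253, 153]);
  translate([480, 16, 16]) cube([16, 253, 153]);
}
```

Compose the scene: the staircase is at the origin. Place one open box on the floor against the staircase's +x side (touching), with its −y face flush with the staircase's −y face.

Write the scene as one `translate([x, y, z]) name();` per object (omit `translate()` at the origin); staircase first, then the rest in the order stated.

staircase();
translate([1161, 0, 0]) open_box();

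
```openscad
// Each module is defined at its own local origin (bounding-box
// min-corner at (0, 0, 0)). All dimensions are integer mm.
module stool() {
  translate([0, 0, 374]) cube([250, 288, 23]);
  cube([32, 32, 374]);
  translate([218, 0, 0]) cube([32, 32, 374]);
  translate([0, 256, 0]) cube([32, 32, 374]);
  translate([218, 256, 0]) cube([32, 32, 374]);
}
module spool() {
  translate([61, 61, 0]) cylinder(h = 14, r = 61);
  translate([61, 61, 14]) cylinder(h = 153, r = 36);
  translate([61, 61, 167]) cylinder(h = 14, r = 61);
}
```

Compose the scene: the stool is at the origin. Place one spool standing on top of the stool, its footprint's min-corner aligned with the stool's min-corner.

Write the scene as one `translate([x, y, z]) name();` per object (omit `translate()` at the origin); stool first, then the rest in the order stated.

stool();
translate([0, 0, 397]) spool();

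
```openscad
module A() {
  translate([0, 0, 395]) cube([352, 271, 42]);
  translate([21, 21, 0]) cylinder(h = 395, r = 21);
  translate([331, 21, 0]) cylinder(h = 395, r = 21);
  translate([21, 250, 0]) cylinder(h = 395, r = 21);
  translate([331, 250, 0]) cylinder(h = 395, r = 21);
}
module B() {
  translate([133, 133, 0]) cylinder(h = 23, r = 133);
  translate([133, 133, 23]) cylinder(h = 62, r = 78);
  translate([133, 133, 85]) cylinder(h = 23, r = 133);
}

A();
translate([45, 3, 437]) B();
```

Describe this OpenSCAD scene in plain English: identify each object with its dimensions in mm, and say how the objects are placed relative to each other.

A is a four-legged stool. The seat is a 352×271×42 mm slab whose top surface is at z = 437 mm; four round legs, each 42 mm in diameter, run from the floor (z = 0) to the underside of the seat, each leg's axis is inset half a diameter from the nearest pair of seat edges (so the leg's bounding box is flush with the corner).

B is a spool: two coaxial disc flanges of radius 133 mm and thickness 23 mm, joined by a core cylinder of radius 78 mm and height 62 mm. The lower flange rests on z = 0 and the three cylinders share a vertical axis.

The spool is on top of the stool.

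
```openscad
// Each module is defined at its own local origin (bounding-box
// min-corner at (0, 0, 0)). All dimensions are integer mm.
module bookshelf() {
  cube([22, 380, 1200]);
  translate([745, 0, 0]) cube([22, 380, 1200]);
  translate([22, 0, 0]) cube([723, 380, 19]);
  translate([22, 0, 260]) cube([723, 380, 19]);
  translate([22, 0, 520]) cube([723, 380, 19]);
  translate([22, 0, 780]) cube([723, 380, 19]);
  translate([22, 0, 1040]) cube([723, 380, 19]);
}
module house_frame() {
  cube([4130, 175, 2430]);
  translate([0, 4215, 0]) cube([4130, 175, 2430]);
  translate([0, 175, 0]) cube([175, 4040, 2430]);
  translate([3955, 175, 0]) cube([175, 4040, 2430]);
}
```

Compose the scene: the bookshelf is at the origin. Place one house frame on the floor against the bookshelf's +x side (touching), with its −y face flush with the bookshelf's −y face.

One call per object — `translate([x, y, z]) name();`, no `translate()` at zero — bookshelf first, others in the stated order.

bookshelf();
translate([767, 0, 0]) house_frame();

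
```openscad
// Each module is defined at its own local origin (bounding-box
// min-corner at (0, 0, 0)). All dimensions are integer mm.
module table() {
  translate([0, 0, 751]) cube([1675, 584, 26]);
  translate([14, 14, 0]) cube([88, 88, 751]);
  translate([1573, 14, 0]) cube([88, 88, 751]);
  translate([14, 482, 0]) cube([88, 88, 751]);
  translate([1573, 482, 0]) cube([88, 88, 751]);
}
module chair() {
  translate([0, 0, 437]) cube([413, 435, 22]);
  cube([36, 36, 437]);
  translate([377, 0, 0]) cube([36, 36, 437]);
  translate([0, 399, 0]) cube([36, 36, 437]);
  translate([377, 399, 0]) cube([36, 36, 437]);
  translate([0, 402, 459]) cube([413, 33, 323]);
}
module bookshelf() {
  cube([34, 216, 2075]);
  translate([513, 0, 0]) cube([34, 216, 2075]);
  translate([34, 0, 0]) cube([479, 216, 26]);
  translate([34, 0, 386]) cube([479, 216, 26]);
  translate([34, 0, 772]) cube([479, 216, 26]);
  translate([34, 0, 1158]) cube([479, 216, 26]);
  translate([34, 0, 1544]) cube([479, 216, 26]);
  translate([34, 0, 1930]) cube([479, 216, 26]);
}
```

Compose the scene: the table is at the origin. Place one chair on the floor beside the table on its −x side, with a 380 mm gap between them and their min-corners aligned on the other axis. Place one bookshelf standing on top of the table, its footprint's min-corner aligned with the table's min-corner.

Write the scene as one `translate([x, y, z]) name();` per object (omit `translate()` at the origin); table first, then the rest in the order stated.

table();
translate([-793, 0, 0]) chair();
translate([0, 0, 777]) bookshelf();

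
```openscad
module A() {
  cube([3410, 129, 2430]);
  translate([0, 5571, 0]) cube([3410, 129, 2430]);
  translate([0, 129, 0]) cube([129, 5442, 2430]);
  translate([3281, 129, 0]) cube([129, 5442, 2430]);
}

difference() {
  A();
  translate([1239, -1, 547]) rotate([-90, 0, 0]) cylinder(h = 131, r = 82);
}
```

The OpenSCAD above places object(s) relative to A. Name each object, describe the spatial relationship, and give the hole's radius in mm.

A is a house frame. The house frame has a circular hole through its front wall. The hole's radius is 82 mm.

The subtracted cylinder has r = 82 mm.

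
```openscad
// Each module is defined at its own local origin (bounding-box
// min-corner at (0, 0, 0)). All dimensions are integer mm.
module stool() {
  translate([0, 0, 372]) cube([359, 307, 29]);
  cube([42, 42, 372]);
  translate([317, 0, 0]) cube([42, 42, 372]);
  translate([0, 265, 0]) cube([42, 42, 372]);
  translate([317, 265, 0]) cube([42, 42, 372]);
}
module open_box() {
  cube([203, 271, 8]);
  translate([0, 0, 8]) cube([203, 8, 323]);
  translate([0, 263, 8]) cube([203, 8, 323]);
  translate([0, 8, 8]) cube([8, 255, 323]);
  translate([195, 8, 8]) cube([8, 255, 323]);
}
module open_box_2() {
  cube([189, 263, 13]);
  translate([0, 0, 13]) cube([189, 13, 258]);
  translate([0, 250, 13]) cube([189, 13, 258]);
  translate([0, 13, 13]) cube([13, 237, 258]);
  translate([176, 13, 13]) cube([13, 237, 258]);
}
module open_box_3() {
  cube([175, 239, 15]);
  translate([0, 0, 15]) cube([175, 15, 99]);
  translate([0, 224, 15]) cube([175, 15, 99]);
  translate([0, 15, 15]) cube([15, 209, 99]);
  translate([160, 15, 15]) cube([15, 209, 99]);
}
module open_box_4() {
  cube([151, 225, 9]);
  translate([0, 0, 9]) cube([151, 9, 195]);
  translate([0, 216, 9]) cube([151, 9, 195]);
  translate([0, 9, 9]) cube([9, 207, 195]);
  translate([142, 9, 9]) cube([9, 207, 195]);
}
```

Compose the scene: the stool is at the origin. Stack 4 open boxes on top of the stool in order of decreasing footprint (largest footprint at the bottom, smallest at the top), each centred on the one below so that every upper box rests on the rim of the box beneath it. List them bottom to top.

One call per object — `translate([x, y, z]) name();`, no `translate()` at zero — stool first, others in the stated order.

stool();
translate([78, 18, 401]) open_box();
translate([85, 22, 732]) open_box_2();
translate([92, 34, 1003]) open_box_3();
translate([104, 41, 1117]) open_box_4();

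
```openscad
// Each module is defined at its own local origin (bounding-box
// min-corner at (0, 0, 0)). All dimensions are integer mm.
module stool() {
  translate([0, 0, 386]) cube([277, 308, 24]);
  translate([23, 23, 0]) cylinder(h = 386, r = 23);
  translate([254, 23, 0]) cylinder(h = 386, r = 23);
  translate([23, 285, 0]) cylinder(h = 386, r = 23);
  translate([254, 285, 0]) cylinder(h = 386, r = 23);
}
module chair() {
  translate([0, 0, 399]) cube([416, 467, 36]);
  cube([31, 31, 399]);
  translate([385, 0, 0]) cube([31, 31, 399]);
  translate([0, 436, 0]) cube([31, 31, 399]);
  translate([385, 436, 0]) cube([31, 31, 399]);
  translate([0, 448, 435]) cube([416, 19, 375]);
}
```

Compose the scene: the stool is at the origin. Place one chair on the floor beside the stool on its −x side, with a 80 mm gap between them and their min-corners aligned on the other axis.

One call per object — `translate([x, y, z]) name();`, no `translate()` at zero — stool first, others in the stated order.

stool();
translate([-496, 0, 0]) chair();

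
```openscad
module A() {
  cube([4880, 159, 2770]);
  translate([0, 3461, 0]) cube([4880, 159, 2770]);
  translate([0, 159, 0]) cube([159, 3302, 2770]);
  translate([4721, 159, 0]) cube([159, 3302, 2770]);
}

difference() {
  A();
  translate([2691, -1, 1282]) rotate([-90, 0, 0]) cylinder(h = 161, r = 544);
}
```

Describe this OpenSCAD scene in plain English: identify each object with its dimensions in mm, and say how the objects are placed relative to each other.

A is the wall frame of a small rectangular building: four walls, each 2770 mm tall and 159 mm thick, enclosing a footprint 4880 mm (x) by 3620 mm (y) outside-to-outside, with no floor or roof. The front and back walls (the −y and +y sides) span the full width; the two side walls fit between them.

The house frame has a circular hole of radius 544 mm through its front wall, centred at (x = 2691, z = 1282).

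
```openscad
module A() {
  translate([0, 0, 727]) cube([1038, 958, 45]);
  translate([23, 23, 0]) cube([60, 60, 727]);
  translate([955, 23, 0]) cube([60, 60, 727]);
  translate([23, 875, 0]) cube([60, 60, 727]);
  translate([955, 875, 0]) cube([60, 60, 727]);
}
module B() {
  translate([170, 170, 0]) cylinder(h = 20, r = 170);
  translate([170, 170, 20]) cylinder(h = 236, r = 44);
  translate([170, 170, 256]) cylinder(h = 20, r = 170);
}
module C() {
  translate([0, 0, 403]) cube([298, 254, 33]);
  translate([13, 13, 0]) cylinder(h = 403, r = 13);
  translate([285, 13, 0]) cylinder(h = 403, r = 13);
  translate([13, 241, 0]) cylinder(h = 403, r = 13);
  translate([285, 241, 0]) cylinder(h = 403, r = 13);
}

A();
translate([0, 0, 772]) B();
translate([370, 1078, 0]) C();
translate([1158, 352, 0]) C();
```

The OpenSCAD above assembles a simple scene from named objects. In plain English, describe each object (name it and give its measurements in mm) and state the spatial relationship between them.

A is a table with a 1038×958 mm rectangular top, 45 mm thick, top surface at z = 772 mm, supported by four 60×60 mm square legs, each inset 23 mm from the nearest pair of top edges, running from the floor.

B is a spool: two coaxial disc flanges of radius 170 mm and thickness 20 mm, joined by a core cylinder of radius 44 mm and height 236 mm. The lower flange rests on z = 0 and the three cylinders share a vertical axis.

C is a four-legged stool. The seat is a 298×254×33 mm slab whose top surface is at z = 436 mm; four round legs, each 26 mm in diameter, run from the floor (z = 0) to the underside of the seat, each leg's axis is inset half a diameter from the nearest pair of seat edges (so the leg's bounding box is flush with the corner).

The spool is on top of the table. Two stools sit around the table at the +y, +x sides.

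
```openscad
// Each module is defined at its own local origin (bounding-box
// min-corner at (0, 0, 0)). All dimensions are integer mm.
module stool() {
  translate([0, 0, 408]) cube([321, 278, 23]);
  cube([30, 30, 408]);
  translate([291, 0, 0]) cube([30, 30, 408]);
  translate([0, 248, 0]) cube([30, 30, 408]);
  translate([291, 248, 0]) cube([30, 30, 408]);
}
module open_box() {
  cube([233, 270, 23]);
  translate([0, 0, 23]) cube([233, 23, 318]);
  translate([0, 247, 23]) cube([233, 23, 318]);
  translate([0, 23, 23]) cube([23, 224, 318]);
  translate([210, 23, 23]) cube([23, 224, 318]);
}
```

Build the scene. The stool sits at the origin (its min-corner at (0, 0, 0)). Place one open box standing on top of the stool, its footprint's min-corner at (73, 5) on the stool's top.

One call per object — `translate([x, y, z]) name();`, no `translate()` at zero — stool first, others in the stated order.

stool();
translate([73, 5, 431]) open_box();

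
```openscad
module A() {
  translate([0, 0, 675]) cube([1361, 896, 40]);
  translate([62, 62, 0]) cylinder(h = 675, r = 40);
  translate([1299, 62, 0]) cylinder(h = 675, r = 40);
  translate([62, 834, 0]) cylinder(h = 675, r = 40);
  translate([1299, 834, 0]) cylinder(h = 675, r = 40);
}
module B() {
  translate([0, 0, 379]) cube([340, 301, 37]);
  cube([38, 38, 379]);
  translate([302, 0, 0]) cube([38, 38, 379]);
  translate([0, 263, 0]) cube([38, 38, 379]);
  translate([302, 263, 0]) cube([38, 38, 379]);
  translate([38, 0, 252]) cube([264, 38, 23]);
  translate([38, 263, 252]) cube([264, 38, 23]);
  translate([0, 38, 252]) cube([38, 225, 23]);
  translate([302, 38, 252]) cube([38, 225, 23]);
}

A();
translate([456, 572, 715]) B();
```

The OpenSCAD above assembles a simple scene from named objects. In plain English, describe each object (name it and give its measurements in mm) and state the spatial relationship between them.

A is a table: top 1361 mm (x) × 896 mm (y), 40 mm thick, upper face at z = 715 mm, on four round legs of 80 mm diameter, each leg's bounding box inset 22 mm from the nearest pair of top edges, running from z = 0 to the bottom of the top.

B is a four-legged stool. The seat is 340×301 mm, 37 mm thick, top at z = 416 mm. It stands on four square legs, each 38×38 mm in cross-section, from z = 0 to the seat underside, each flush with a corner of the seat. Four stretchers, 38 mm wide and 23 mm tall, connect adjacent legs with their undersides at z = 252 mm, each running between the inner faces of the legs it joins and aligned with the legs' outer faces on the other axis.

The stool is on top of the table.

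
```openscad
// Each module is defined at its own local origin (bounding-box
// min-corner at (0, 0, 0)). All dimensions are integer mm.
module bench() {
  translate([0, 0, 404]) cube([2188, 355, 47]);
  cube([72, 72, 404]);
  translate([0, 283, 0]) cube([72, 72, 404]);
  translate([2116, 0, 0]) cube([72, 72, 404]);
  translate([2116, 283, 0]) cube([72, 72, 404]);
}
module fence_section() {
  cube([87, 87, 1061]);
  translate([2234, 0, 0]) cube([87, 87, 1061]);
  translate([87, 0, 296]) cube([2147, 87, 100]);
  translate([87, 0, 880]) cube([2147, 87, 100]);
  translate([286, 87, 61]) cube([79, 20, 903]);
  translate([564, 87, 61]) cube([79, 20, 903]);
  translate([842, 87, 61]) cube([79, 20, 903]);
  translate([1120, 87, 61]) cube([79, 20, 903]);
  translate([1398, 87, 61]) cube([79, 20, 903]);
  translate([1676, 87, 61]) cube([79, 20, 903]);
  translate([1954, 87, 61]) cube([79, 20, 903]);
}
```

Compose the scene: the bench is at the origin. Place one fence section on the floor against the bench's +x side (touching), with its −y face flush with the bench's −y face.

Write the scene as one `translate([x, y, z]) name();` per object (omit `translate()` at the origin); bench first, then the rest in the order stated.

bench();
translate([2188, 0, 0]) fence_section();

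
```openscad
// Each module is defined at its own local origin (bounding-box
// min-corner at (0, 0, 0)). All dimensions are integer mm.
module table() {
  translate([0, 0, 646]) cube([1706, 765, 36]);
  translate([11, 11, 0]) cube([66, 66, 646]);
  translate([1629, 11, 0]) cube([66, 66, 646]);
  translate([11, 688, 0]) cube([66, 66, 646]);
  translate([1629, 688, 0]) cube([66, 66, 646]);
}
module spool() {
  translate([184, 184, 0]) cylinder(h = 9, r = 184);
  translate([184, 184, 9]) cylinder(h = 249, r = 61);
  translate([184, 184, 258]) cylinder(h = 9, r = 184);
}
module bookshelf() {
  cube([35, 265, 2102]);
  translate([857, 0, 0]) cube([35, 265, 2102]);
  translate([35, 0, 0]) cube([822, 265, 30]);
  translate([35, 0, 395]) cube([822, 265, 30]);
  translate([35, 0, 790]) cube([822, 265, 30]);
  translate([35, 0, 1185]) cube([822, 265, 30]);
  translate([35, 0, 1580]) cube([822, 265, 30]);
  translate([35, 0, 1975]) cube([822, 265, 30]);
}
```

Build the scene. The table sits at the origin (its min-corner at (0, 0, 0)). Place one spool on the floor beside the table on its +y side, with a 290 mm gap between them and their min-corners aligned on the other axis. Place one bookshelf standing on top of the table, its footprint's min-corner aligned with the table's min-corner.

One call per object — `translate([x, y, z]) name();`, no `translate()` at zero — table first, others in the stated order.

table();
translate([0, 1055, 0]) spool();
translate([0, 0, 682]) bookshelf();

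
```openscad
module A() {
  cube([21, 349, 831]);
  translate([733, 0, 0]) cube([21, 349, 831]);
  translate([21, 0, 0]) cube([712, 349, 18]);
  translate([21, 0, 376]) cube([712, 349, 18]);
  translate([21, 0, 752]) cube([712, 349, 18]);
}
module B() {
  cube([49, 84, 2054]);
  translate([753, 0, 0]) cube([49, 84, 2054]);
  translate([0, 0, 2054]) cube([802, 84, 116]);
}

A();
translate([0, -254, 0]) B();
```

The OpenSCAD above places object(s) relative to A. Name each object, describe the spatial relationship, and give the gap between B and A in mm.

The door frame's nearest face is 170 mm from the bookshelf's −y face.

A is a bookshelf. B is a door frame. The door frame is on the floor beside the bookshelf on its −y side. The gap between the door frame and the bookshelf is 170 mm.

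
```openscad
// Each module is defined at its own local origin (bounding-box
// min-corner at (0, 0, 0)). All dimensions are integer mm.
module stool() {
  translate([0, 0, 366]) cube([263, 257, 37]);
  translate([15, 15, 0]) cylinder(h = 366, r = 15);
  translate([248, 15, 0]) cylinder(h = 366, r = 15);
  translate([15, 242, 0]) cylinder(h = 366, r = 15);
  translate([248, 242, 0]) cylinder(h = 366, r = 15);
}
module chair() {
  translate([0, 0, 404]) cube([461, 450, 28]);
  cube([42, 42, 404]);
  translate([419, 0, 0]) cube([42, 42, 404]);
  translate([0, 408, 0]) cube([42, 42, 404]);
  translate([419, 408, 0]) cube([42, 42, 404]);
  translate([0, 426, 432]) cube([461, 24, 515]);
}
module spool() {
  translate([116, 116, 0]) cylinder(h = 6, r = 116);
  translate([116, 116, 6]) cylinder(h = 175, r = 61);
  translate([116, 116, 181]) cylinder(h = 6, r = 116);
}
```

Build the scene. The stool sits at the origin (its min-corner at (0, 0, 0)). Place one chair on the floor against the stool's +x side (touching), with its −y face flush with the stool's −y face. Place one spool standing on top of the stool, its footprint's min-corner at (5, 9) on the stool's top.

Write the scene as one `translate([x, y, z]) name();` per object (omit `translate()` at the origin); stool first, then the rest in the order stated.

stool();
translate([263, 0, 0]) chair();
translate([5, 9, 403]) spool();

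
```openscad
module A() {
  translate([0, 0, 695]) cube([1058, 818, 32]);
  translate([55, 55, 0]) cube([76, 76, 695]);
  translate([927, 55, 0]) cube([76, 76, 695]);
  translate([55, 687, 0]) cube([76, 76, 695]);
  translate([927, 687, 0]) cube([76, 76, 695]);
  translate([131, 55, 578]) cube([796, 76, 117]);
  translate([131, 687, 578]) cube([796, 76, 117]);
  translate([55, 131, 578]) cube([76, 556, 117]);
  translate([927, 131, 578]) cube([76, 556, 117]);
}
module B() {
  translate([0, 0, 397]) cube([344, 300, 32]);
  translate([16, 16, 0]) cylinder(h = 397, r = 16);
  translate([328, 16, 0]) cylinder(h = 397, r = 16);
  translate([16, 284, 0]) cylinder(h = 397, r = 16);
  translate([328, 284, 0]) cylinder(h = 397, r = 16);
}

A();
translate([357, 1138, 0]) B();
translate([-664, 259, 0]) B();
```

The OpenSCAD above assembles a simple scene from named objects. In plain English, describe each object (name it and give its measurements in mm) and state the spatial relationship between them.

A is a table: top 1058 mm (x) × 818 mm (y), 32 mm thick, upper face at z = 727 mm, on four 76×76 mm square legs, each inset 55 mm from the nearest pair of top edges, running from z = 0 to the bottom of the top. Four apron rails, 76 mm thick and 117 mm tall, run between adjacent legs with their top edges flush with the underside of the top and their outer faces flush with the legs' outer faces.

B is a four-legged stool. The seat is a 344×300×32 mm slab whose top surface is at z = 429 mm; four round legs, each 32 mm in diameter, run from the floor (z = 0) to the underside of the seat, each leg's axis is inset half a diameter from the nearest pair of seat edges (so the leg's bounding box is flush with the corner).

Two stools sit around the table at the +y, −x sides.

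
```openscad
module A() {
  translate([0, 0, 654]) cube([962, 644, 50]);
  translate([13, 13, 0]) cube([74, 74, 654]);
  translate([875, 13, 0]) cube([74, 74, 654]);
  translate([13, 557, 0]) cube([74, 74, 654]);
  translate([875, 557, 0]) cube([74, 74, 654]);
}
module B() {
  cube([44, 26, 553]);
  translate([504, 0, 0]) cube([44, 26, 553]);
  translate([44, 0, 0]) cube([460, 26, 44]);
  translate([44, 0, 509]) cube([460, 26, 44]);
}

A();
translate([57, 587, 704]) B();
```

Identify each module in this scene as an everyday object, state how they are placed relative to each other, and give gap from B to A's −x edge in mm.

A is a table. B is a picture frame. The picture frame is on top of the table. The gap from the picture frame to the table's −x edge is 57 mm.

The picture frame's min-x is at 57; the table's min-x is 0; gap = 57 mm.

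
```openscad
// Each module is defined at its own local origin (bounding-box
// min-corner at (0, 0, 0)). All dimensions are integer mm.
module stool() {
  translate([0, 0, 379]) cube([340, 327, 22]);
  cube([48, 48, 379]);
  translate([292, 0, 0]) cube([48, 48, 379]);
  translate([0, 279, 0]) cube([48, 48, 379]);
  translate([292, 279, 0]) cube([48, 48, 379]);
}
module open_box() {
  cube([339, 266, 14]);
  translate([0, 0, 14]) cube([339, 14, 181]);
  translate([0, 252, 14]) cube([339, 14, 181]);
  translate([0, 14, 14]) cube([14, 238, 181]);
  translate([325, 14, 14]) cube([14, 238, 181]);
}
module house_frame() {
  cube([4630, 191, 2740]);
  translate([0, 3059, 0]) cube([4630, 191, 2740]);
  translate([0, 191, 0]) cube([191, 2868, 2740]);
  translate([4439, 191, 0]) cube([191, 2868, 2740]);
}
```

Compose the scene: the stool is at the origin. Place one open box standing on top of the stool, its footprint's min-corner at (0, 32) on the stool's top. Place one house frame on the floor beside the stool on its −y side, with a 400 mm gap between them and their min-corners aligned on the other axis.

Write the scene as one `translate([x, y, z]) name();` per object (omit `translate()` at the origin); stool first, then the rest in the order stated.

stool();
translate([0, 32, 401]) open_box();
translate([0, -3650, 0]) house_frame();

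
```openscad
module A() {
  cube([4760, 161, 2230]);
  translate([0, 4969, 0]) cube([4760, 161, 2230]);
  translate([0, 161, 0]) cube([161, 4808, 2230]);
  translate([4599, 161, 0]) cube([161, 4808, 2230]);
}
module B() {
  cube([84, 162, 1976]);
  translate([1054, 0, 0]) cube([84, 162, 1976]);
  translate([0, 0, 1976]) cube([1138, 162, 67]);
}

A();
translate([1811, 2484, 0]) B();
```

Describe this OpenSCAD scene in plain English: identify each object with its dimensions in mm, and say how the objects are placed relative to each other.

A is the wall frame of a small rectangular building: four walls, each 2230 mm tall and 161 mm thick, enclosing a footprint 4760 mm (x) by 5130 mm (y) outside-to-outside, with no floor or roof. The front and back walls (the −y and +y sides) span the full width; the two side walls fit between them.

B is a door frame. The clear opening is 970 mm wide and 1976 mm high. Two 84 mm wide jambs, 162 mm deep, stand either side of the opening from the floor to the top of the opening. A 67 mm thick head sits across the top of both jambs, spanning the full outside width of the frame.

The door frame sits inside the house frame, centred.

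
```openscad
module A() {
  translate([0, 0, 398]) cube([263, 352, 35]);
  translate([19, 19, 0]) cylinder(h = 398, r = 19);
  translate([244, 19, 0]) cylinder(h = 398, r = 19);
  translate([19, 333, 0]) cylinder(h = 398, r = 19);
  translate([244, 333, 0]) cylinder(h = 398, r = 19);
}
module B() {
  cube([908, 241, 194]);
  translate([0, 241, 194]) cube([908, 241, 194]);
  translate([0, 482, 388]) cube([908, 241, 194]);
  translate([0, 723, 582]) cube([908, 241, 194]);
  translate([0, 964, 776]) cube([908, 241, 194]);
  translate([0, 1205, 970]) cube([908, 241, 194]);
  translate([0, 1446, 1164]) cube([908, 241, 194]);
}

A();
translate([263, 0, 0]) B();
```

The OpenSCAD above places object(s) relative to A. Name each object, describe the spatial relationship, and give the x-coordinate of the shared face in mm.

A is a stool. B is a staircase. The staircase is against the stool's +x side, with their −y faces flush. The x-coordinate of the shared face is 263 mm.

The stool's +x face and the staircase's −x face are both at x = 263 mm.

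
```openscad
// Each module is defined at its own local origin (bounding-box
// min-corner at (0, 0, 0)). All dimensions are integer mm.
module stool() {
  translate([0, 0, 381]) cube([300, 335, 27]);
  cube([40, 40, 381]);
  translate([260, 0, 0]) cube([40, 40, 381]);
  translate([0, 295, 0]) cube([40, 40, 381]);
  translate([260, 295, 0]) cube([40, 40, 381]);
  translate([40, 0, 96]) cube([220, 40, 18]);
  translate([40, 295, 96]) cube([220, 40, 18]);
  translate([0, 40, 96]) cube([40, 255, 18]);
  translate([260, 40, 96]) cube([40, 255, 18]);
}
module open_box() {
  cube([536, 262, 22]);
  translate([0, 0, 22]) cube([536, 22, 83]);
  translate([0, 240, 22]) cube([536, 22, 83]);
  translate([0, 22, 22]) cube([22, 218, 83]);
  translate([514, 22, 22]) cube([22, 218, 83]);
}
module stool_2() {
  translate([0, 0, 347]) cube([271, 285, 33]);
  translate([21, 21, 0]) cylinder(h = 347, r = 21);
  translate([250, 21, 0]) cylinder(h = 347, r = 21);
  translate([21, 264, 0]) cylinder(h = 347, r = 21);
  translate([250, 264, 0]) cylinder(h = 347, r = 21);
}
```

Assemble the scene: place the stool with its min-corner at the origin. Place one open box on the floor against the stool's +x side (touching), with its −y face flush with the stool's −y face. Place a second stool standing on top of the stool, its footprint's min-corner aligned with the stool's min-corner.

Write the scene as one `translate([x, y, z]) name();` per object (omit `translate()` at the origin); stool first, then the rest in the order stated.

stool();
translate([300, 0, 0]) open_box();
translate([0, 0, 408]) stool_2();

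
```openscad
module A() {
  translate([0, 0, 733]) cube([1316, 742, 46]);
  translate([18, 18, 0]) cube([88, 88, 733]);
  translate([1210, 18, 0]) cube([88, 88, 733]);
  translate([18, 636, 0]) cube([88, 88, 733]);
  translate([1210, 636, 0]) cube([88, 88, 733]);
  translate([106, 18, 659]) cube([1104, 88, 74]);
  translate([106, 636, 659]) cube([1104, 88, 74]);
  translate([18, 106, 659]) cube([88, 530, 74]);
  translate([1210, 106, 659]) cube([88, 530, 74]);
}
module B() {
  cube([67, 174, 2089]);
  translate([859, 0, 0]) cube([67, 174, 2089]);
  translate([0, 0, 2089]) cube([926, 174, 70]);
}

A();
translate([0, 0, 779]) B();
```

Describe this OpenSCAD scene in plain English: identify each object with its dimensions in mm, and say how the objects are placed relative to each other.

A is a table: top 1316 mm (x) × 742 mm (y), 46 mm thick, upper face at z = 779 mm, on four 88×88 mm square legs, each inset 18 mm from the nearest pair of top edges, running from z = 0 to the bottom of the top. Four apron rails, 88 mm thick and 74 mm tall, run between adjacent legs with their top edges flush with the underside of the top and their outer faces flush with the legs' outer faces.

B is a door frame. The clear opening is 792 mm wide and 2089 mm high. Two 67 mm wide jambs, 174 mm deep, stand either side of the opening from the floor to the top of the opening. A 70 mm thick head sits across the top of both jambs, spanning the full outside width of the frame.

The door frame is on top of the table.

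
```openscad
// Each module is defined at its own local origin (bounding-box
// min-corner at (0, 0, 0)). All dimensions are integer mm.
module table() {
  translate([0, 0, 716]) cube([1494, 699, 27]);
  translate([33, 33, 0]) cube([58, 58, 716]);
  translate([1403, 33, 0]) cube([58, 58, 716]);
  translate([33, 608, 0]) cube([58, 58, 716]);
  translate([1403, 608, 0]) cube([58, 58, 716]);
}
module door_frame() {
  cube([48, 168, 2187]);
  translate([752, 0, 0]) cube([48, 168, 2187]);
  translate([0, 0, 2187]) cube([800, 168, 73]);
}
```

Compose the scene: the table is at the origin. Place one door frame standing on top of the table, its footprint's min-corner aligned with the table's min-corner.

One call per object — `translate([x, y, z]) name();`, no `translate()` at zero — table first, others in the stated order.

table();
translate([0, 0, 743]) door_frame();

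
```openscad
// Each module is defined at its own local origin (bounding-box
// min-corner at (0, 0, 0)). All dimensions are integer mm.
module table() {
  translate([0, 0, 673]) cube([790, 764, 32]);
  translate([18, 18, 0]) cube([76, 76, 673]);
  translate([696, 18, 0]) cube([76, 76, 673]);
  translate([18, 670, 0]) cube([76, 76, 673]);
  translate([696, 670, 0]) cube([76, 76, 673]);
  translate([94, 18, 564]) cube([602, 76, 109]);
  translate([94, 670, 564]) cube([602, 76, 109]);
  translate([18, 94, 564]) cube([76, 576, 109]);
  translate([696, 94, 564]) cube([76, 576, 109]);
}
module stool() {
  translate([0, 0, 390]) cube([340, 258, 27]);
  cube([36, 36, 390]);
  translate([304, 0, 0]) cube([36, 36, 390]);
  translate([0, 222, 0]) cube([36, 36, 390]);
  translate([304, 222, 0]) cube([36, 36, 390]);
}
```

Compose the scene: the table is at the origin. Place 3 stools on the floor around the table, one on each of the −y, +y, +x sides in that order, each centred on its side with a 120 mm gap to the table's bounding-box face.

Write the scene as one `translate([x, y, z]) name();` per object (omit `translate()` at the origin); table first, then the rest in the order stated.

table();
translate([225, -378, 0]) stool();
translate([225, 884, 0]) stool();
translate([910, 253, 0]) stool();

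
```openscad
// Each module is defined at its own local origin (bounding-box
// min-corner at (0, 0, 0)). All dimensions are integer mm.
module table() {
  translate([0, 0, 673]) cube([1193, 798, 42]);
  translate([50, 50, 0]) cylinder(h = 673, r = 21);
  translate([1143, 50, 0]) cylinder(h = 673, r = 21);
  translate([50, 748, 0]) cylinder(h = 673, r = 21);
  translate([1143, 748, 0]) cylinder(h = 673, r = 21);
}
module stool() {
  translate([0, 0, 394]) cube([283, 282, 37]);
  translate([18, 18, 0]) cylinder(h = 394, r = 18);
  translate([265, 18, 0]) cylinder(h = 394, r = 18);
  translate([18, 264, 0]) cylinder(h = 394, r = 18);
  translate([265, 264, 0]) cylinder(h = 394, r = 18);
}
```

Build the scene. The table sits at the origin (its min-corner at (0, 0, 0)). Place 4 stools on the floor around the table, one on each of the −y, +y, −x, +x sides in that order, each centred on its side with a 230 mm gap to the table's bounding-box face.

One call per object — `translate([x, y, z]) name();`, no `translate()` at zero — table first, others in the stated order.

table();
translate([455, -512, 0]) stool();
translate([455, 1028, 0]) stool();
translate([-513, 258, 0]) stool();
translate([1423, 258, 0]) stool();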